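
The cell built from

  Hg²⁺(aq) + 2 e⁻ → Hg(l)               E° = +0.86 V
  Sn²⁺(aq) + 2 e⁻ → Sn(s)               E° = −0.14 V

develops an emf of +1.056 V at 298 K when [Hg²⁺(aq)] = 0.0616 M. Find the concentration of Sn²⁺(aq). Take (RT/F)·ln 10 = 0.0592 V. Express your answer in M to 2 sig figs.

Hg²⁺/Hg is the cathode (higher E°); E°cell = +0.86 − (−0.14) = +1.00 V with n = 2.
Rearranging E = E° − (0.0592/n)·log Q gives log Q = 2(+1.00 − (+1.056))/0.0592 = −1.892.
For Hg²⁺(aq) + Sn(s) → Hg(l) + Sn²⁺(aq), the reaction quotient is Q = [Sn²⁺(aq)] / [Hg²⁺(aq)].
Isolating [Sn²⁺(aq)] in Q = 10^{−1.892} yields log [Sn²⁺(aq)] = −3.102, i.e. 0.00079 M.

0.00079 M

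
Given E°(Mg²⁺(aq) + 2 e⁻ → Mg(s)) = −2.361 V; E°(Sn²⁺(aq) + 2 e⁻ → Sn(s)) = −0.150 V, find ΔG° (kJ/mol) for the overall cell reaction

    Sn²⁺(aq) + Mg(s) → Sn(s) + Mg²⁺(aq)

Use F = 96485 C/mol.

−427 kJ/mol

In the reaction as written Sn²⁺(aq) is reduced, so the Sn²⁺/Sn couple is the cathode and Mg²⁺/Mg is the anode.
E°cell = −0.150 − (−2.361) = +2.211 V; balancing electrons gives n = 2.
ΔG° = −nFE°cell = −(2)(96485)(+2.211) J/mol = −427 kJ/mol.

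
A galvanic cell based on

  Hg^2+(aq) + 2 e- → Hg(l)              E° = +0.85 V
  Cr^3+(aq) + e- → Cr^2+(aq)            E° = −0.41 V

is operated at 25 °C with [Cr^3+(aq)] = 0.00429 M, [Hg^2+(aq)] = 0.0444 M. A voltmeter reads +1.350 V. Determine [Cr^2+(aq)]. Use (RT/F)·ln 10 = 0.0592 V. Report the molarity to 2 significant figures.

Hg²⁺/Hg is the cathode (higher E°); E°cell = +0.85 − (−0.41) = +1.26 V with n = 2.
Since E = E° − (0.0592/n)·log Q, log Q = n(E° − E)/0.0592 = −3.041.
For Hg^2+(aq) + 2 Cr^2+(aq) → Hg(l) + 2 Cr^3+(aq), the reaction quotient is Q = [Cr^3+(aq)]^2 / ([Hg^2+(aq)]·[Cr^2+(aq)]^2).
Isolating [Cr^2+(aq)] in Q = 10^{−3.041} yields log [Cr^2+(aq)] = −0.171, i.e. 0.67 M.

0.67 M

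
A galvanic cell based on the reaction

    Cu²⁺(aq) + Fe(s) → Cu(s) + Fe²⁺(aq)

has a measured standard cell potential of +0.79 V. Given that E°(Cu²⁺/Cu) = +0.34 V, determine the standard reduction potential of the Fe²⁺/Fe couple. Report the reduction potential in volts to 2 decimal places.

−0.45 V

In the reaction as written the Cu²⁺/Cu couple is reduced (cathode) and Fe²⁺/Fe is oxidized (anode), so E°cell = E°(Cu²⁺/Cu) − E°(Fe²⁺/Fe).
E°(Fe²⁺/Fe) = E°(cathode) − E°cell = +0.34 − (+0.79) = −0.45 V.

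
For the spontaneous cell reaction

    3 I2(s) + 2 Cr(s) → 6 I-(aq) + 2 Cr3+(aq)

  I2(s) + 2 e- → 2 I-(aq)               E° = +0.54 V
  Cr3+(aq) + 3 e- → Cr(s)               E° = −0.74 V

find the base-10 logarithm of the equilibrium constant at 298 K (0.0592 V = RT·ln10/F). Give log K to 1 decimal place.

The I₂/I⁻ couple is reduced (cathode); E°cell = +0.54 − (−0.74) = +1.28 V with n = 6.
At equilibrium E = 0, so log K = nE°cell / 0.0592 = (6)(+1.28) / 0.0592 = 129.7.

log K = 129.7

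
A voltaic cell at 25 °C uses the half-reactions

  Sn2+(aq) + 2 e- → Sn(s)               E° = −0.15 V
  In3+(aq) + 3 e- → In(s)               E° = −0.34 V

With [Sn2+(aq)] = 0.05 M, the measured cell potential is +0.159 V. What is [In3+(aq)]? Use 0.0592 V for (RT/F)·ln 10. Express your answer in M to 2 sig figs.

0.42 M

The Sn²⁺/Sn couple has the larger reduction potential, so it is the cathode: E°cell = −0.15 − (−0.34) = +0.19 V and n = 6.
Rearranging E = E° − (0.0592/n)·log Q gives log Q = 6(+0.19 − (+0.159))/0.0592 = 3.142.
For 3 Sn2+(aq) + 2 In(s) → 3 Sn(s) + 2 In3+(aq), the reaction quotient is Q = [In3+(aq)]^2 / [Sn2+(aq)]^3.
Solving for the unknown gives log [In3+(aq)] = −0.381, so [In3+(aq)] ≈ 0.42 M.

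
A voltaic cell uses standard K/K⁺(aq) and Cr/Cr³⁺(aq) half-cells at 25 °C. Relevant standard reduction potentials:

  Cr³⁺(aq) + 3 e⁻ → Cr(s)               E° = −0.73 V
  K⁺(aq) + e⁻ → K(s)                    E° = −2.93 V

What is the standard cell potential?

Of the two couples in this cell, the one with the more positive reduction potential is reduced at the cathode: here that is Cr³⁺/Cr (−0.73 V); K⁺/K (−2.93 V) is the anode.
E°cell = E°(cathode) − E°(anode) = −0.73 − (−2.93) = +2.20 V.

+2.20 V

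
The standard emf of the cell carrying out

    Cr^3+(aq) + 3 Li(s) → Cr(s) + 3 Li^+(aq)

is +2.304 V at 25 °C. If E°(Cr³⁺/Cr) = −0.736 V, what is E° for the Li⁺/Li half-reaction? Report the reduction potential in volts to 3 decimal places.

In the reaction as written the Cr³⁺/Cr couple is reduced (cathode) and Li⁺/Li is oxidized (anode), so E°cell = E°(Cr³⁺/Cr) − E°(Li⁺/Li).
E°(Li⁺/Li) = E°(cathode) − E°cell = −0.736 − (+2.304) = −3.040 V.

−3.040 V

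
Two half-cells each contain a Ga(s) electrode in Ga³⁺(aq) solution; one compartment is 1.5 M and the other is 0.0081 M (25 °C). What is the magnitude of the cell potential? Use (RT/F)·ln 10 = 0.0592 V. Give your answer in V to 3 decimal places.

0.045 V

For a concentration cell E°cell = 0, since both electrodes use the same couple.
The compartment with the higher Ga³⁺(aq) concentration (1.5 M) acts as the cathode; ions are reduced there and produced at the dilute (0.0081 M) anode.
With n = 3, Ecell = −(0.0592/3)·log([dilute]/[conc]) = −(0.0592/3)·log(0.0081/1.5) = +0.045 V.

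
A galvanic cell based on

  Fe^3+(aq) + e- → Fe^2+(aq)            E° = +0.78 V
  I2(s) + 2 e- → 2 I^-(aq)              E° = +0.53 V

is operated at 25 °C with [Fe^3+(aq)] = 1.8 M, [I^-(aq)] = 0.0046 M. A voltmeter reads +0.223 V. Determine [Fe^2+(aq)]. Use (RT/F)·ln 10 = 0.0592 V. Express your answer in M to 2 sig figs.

0.024 M

The Fe³⁺/Fe²⁺ couple has the larger reduction potential, so it is the cathode: E°cell = +0.78 − (+0.53) = +0.25 V and n = 2.
Since E = E° − (0.0592/n)·log Q, log Q = n(E° − E)/0.0592 = 0.912.
Balancing electrons gives 2 Fe^3+(aq) + 2 I^-(aq) → 2 Fe^2+(aq) + I2(s); thus Q = [Fe^2+(aq)]^2 / ([Fe^3+(aq)]^2·[I^-(aq)]^2).
Isolating [Fe^2+(aq)] in Q = 10^{0.912} yields log [Fe^2+(aq)] = −1.626, i.e. 0.024 M.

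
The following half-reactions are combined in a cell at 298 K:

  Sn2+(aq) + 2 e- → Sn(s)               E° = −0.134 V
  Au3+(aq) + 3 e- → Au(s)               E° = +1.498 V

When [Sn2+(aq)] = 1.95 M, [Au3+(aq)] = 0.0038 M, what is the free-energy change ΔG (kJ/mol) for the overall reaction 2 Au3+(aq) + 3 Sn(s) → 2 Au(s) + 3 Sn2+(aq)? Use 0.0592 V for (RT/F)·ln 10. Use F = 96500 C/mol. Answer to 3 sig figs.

With Au³⁺/Au reduced at the cathode, E°cell = +1.498 − (−0.134) = +1.632 V and n = 6.
Here Q = [Sn2+(aq)]^3 / [Au3+(aq)]^2 = 5.13×10^5 (log Q = 5.711), giving E = +1.632 − (0.0592/6)·(5.711) = +1.5757 V.
Then ΔG = −nFE = −6 × 96500 × +1.5757 J/mol = −912 kJ/mol.

−912 kJ/mol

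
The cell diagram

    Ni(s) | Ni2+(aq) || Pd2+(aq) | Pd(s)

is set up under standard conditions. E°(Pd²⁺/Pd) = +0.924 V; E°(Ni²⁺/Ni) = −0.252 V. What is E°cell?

By convention the left-hand electrode in cell notation is the anode (oxidation) and the right-hand electrode is the cathode (reduction).
E°cell = E°(right) − E°(left) = +0.924 − (−0.252) = +1.176 V.

+1.176 V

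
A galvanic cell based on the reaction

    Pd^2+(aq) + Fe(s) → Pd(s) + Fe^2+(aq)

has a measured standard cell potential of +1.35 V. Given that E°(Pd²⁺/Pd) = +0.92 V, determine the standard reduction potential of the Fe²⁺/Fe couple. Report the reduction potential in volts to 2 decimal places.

−0.43 V

In the reaction as written the Pd²⁺/Pd couple is reduced (cathode) and Fe²⁺/Fe is oxidized (anode), so E°cell = E°(Pd²⁺/Pd) − E°(Fe²⁺/Fe).
E°(Fe²⁺/Fe) = E°(cathode) − E°cell = +0.92 − (+1.35) = −0.43 V.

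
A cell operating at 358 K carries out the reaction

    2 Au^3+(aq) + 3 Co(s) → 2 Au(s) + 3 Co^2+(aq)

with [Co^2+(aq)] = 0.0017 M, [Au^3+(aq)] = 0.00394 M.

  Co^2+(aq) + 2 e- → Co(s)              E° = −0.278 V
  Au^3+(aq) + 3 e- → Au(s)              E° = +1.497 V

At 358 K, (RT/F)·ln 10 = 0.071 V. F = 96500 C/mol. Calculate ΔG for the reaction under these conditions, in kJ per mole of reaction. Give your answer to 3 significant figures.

−1050 kJ/mol

The standard cell potential is +1.497 − (−0.278) = +1.775 V, with n = 6 electrons in the balanced equation.
The reaction quotient is [Co^2+(aq)]^3 / [Au^3+(aq)]^2 = 0.000316; by Nernst, E = +1.775 − (0.071/6)(−3.500) = +1.8164 V.
Then ΔG = −nFE = −6 × 96500 × +1.8164 J/mol = −1050 kJ/mol.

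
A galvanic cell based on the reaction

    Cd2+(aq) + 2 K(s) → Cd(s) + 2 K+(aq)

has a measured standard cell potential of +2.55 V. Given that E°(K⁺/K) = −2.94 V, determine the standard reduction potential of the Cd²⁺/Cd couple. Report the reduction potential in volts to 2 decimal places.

−0.39 V

In the reaction as written the Cd²⁺/Cd couple is reduced (cathode) and K⁺/K is oxidized (anode), so E°cell = E°(Cd²⁺/Cd) − E°(K⁺/K).
E°(Cd²⁺/Cd) = E°cell + E°(anode) = +2.55 + (−2.94) = −0.39 V.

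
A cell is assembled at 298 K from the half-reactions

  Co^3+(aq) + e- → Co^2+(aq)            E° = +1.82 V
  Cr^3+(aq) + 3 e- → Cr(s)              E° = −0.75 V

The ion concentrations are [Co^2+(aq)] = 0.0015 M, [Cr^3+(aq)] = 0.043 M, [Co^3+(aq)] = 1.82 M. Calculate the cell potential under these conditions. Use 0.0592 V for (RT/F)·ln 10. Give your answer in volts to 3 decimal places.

Co³⁺/Co²⁺ is reduced (cathode, E° = +1.82 V) and Cr³⁺/Cr is oxidized (anode).
E°cell = E°cat − E°an = +1.82 − (−0.75) = +2.57 V; n = 3.
The balanced reaction is 3 Co^3+(aq) + Cr(s) → 3 Co^2+(aq) + Cr^3+(aq), so Q = ([Co^2+(aq)]^3·[Cr^3+(aq)]) / [Co^3+(aq)]^3 = 2.41×10^−11 and log Q = −10.618.
Applying E = E° − (RT ln10/nF)·log Q gives +2.57 − (0.0592/3)(−10.618) = +2.780 V.

+2.780 V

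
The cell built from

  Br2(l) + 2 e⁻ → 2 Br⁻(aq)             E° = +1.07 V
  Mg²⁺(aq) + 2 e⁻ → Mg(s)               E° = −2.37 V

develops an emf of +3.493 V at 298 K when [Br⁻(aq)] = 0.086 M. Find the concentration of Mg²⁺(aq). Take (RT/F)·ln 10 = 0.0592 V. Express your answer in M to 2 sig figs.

Br₂/Br⁻ is the cathode (higher E°); E°cell = +1.07 − (−2.37) = +3.44 V with n = 2.
Rearranging E = E° − (0.0592/n)·log Q gives log Q = 2(+3.44 − (+3.493))/0.0592 = −1.791.
For Br2(l) + Mg(s) → 2 Br⁻(aq) + Mg²⁺(aq), the reaction quotient is Q = [Br⁻(aq)]^2·[Mg²⁺(aq)].
Solving for the unknown gives log [Mg²⁺(aq)] = 0.340, so [Mg²⁺(aq)] ≈ 2.2 M.

2.2 M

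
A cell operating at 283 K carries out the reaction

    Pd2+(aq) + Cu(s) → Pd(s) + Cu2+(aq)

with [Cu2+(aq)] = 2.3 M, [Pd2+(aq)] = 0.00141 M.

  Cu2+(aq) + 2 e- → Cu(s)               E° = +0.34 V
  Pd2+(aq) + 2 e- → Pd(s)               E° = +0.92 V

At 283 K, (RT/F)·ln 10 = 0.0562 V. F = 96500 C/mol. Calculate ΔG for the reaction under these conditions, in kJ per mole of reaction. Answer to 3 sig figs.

−94.5 kJ/mol

With Pd²⁺/Pd reduced at the cathode, E°cell = +0.92 − (+0.34) = +0.58 V and n = 2.
The reaction quotient is [Cu2+(aq)] / [Pd2+(aq)] = 1.63×10^3; by Nernst, E = +0.58 − (0.0562/2)(3.213) = +0.4897 V.
ΔG = −nFE = −(2)(96500)(+0.4897) J/mol = −94.5 kJ/mol.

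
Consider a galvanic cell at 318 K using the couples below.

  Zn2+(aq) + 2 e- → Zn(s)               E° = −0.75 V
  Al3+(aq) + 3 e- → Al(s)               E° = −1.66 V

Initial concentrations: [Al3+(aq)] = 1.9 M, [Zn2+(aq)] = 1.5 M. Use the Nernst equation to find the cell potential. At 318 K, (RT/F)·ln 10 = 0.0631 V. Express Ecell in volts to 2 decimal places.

The Zn²⁺/Zn couple has the more positive E°, so it is the cathode; Al³⁺/Al is the anode.
The standard potential is −0.75 − (−1.66) = +0.91 V and the balanced reaction transfers n = 6 electrons.
The balanced reaction is 3 Zn2+(aq) + 2 Al(s) → 3 Zn(s) + 2 Al3+(aq), so Q = [Al3+(aq)]^2 / [Zn2+(aq)]^3 = 1.07 and log Q = 0.029.
By the Nernst equation, E = +0.91 − (0.0631/6)·(0.029) = +0.91 V.

+0.91 V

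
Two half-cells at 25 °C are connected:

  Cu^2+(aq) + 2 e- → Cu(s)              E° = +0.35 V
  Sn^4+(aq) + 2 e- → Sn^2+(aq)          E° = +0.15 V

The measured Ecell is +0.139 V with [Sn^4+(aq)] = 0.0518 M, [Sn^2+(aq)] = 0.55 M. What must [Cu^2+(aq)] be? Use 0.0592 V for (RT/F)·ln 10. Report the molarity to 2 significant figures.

Cu²⁺/Cu is the cathode (higher E°); E°cell = +0.35 − (+0.15) = +0.20 V with n = 2.
Since E = E° − (0.0592/n)·log Q, log Q = n(E° − E)/0.0592 = 2.061.
Balancing electrons gives Cu^2+(aq) + Sn^2+(aq) → Cu(s) + Sn^4+(aq); thus Q = [Sn^4+(aq)] / ([Cu^2+(aq)]·[Sn^2+(aq)]).
Solving for the unknown gives log [Cu^2+(aq)] = −3.087, so [Cu^2+(aq)] ≈ 0.00082 M.

0.00082 M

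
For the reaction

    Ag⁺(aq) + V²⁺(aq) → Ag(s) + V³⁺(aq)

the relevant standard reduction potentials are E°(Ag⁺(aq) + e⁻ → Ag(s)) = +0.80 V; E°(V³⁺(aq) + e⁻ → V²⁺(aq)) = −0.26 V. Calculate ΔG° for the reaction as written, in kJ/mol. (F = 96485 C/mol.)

−102 kJ/mol

In the reaction as written Ag⁺(aq) is reduced, so the Ag⁺/Ag couple is the cathode and V³⁺/V²⁺ is the anode.
E°cell = +0.80 − (−0.26) = +1.06 V; balancing electrons gives n = 1.
ΔG° = −nFE°cell = −(1)(96485)(+1.06) J/mol = −102 kJ/mol.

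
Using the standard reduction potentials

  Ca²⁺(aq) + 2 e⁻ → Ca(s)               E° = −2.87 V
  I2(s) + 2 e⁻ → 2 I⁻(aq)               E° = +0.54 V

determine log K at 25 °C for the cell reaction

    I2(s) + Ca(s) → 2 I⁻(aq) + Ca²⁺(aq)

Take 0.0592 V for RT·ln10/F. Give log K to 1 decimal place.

The I₂/I⁻ couple is reduced (cathode); E°cell = +0.54 − (−2.87) = +3.41 V with n = 2.
At equilibrium E = 0, so log K = nE°cell / 0.0592 = (2)(+3.41) / 0.0592 = 115.2.

log K = 115.2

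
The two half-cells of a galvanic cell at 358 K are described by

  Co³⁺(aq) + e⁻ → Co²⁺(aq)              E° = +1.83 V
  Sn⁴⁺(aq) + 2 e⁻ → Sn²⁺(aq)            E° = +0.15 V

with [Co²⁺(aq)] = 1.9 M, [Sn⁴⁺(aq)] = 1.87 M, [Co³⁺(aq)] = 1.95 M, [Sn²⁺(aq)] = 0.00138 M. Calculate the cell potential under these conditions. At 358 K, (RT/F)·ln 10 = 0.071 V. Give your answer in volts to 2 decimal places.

+1.57 V

Co³⁺/Co²⁺ is reduced (cathode, E° = +1.83 V) and Sn⁴⁺/Sn²⁺ is oxidized (anode).
E°cell = +1.83 − (+0.15) = +1.68 V, with n = 2 electrons transferred.
For the overall reaction 2 Co³⁺(aq) + Sn²⁺(aq) → 2 Co²⁺(aq) + Sn⁴⁺(aq), Q = ([Co²⁺(aq)]^2·[Sn⁴⁺(aq)]) / ([Co³⁺(aq)]^2·[Sn²⁺(aq)]) = 1.29×10^3, giving log Q = 3.109.
Applying E = E° − (RT ln10/nF)·log Q gives +1.68 − (0.071/2)(3.109) = +1.57 V.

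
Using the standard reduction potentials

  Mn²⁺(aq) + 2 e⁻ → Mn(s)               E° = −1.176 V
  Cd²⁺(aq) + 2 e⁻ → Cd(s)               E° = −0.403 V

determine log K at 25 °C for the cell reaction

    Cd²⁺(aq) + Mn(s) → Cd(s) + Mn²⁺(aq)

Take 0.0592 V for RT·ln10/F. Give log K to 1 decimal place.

log K = 26.1

The Cd²⁺/Cd couple is reduced (cathode); E°cell = −0.403 − (−1.176) = +0.773 V with n = 2.
At equilibrium E = 0, so log K = nE°cell / 0.0592 = (2)(+0.773) / 0.0592 = 26.1.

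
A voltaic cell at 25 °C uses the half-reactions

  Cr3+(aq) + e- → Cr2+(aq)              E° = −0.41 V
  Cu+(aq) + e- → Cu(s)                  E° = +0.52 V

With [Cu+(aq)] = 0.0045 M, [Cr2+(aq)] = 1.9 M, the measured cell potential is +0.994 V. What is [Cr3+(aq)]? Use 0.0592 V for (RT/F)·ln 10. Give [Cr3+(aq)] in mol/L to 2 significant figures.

0.00071 M

With Cu⁺/Cu at the cathode and Cr³⁺/Cr²⁺ at the anode, E°cell = +0.52 − (−0.41) = +0.93 V (n = 1).
Rearranging E = E° − (0.0592/n)·log Q gives log Q = 1(+0.93 − (+0.994))/0.0592 = −1.081.
For Cu+(aq) + Cr2+(aq) → Cu(s) + Cr3+(aq), the reaction quotient is Q = [Cr3+(aq)] / ([Cu+(aq)]·[Cr2+(aq)]).
Solving for the unknown gives log [Cr3+(aq)] = −3.149, so [Cr3+(aq)] ≈ 0.00071 M.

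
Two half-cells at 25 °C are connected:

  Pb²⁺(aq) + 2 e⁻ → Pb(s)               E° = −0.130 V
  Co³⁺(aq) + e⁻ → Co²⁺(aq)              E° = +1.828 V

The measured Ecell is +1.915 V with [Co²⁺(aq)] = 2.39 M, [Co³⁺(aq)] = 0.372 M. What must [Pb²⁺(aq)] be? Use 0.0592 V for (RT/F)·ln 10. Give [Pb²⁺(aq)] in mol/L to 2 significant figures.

0.69 M

Co³⁺/Co²⁺ is the cathode (higher E°); E°cell = +1.828 − (−0.130) = +1.958 V with n = 2.
Since E = E° − (0.0592/n)·log Q, log Q = n(E° − E)/0.0592 = 1.453.
The balanced reaction is 2 Co³⁺(aq) + Pb(s) → 2 Co²⁺(aq) + Pb²⁺(aq), so Q = ([Co²⁺(aq)]^2·[Pb²⁺(aq)]) / [Co³⁺(aq)]^2.
Substituting the known concentrations and solving, log [Pb²⁺(aq)] = −0.163 and [Pb²⁺(aq)] = 0.69 M.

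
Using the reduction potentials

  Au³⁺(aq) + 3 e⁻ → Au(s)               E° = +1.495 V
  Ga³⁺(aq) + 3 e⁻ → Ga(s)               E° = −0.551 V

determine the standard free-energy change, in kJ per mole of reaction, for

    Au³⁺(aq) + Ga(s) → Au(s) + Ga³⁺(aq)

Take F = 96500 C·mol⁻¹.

−592 kJ/mol

In the reaction as written Au³⁺(aq) is reduced, so the Au³⁺/Au couple is the cathode and Ga³⁺/Ga is the anode.
E°cell = +1.495 − (−0.551) = +2.046 V; balancing electrons gives n = 3.
ΔG° = −nFE°cell = −(3)(96500)(+2.046) J/mol = −592 kJ/mol.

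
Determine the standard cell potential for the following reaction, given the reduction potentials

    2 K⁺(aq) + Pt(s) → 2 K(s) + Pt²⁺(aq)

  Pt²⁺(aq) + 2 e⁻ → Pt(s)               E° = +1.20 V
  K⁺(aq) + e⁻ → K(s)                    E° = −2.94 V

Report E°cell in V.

K⁺(aq) gains electrons, so the K⁺/K couple is the cathode; the Pt²⁺/Pt couple is the anode.
E°cell = E°(cathode) − E°(anode) = −2.94 − (+1.20) = −4.14 V.
The negative E°cell means the reaction is non-spontaneous in the direction written.

−4.14 V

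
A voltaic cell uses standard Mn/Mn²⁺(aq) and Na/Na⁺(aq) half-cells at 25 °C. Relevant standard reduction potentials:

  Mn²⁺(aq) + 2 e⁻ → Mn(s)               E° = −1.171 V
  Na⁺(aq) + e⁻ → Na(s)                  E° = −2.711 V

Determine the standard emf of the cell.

+1.540 V

Of the two couples in this cell, the one with the more positive reduction potential is reduced at the cathode: here that is Mn²⁺/Mn (−1.171 V); Na⁺/Na (−2.711 V) is the anode.
E°cell = E°(cathode) − E°(anode) = −1.171 − (−2.711) = +1.540 V.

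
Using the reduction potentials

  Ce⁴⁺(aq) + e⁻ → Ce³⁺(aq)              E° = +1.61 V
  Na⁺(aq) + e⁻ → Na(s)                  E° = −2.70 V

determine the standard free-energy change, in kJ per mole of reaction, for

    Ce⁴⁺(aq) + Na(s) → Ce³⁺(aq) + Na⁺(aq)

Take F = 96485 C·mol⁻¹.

−416 kJ/mol

In the reaction as written Ce⁴⁺(aq) is reduced, so the Ce⁴⁺/Ce³⁺ couple is the cathode and Na⁺/Na is the anode.
E°cell = +1.61 − (−2.70) = +4.31 V; balancing electrons gives n = 1.
ΔG° = −nFE°cell = −(1)(96485)(+4.31) J/mol = −416 kJ/mol.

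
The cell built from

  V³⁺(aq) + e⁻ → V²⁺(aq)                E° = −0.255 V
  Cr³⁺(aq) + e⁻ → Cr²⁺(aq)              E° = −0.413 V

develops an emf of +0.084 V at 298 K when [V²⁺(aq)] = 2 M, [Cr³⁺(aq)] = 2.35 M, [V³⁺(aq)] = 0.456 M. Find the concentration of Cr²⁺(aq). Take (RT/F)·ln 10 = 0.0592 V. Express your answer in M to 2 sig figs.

0.58 M

With V³⁺/V²⁺ at the cathode and Cr³⁺/Cr²⁺ at the anode, E°cell = −0.255 − (−0.413) = +0.158 V (n = 1).
From the Nernst equation, log Q = n(E° − E)/0.0592 = 1·(+0.158 − (+0.084))/0.0592 = 1.250.
The balanced reaction is V³⁺(aq) + Cr²⁺(aq) → V²⁺(aq) + Cr³⁺(aq), so Q = ([V²⁺(aq)]·[Cr³⁺(aq)]) / ([V³⁺(aq)]·[Cr²⁺(aq)]).
Solving for the unknown gives log [Cr²⁺(aq)] = −0.237, so [Cr²⁺(aq)] ≈ 0.58 M.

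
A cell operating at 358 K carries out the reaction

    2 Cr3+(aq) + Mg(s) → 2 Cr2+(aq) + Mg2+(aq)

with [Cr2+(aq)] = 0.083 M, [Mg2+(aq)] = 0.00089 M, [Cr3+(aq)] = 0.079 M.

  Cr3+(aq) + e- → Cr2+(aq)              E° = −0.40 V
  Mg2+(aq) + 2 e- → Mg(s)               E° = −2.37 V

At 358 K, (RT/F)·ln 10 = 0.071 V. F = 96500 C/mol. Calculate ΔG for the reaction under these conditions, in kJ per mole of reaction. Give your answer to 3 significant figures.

−401 kJ/mol

E°cell = −0.40 − (−2.37) = +1.97 V; the balanced reaction transfers n = 2 electrons.
Q = ([Cr2+(aq)]^2·[Mg2+(aq)]) / [Cr3+(aq)]^2 = 0.000982, so log Q = −3.008 and E = +1.97 − (0.071/2)(−3.008) = +2.0768 V.
ΔG = −nFE = −(2)(96500)(+2.0768) J/mol = −401 kJ/mol.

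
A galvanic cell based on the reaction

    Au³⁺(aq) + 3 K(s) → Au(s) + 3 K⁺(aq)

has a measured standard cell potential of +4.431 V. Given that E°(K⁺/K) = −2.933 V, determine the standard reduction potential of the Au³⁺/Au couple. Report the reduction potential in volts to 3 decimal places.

In the reaction as written the Au³⁺/Au couple is reduced (cathode) and K⁺/K is oxidized (anode), so E°cell = E°(Au³⁺/Au) − E°(K⁺/K).
E°(Au³⁺/Au) = E°cell + E°(anode) = +4.431 + (−2.933) = +1.498 V.

+1.498 V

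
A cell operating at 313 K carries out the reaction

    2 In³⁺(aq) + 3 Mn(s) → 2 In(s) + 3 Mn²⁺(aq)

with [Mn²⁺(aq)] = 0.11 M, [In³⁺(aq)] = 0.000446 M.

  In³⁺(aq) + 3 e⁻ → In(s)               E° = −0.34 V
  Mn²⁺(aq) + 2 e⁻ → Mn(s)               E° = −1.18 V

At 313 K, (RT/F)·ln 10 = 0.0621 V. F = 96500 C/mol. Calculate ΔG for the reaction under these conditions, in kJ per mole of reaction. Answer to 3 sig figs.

With In³⁺/In reduced at the cathode, E°cell = −0.34 − (−1.18) = +0.84 V and n = 6.
Here Q = [Mn²⁺(aq)]^3 / [In³⁺(aq)]^2 = 6.69×10^3 (log Q = 3.826), giving E = +0.84 − (0.0621/6)·(3.826) = +0.8004 V.
ΔG = −nFE = −(6)(96500)(+0.8004) J/mol = −463 kJ/mol.

−463 kJ/mol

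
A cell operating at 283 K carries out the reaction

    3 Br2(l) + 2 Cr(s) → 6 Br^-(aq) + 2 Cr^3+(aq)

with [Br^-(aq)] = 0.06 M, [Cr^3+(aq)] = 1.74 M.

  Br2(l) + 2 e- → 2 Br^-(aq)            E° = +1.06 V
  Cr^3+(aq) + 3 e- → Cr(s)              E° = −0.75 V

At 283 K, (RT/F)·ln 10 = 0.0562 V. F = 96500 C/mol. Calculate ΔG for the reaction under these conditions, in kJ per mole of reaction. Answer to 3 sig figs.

−1090 kJ/mol

The standard cell potential is +1.06 − (−0.75) = +1.81 V, with n = 6 electrons in the balanced equation.
Here Q = [Br^-(aq)]^6·[Cr^3+(aq)]^2 = 1.41×10^−7 (log Q = −6.850), giving E = +1.81 − (0.0562/6)·(−6.850) = +1.8742 V.
Finally ΔG = −nFE = −(6)(96500 C/mol)(+1.8742 V) = −1090 kJ/mol.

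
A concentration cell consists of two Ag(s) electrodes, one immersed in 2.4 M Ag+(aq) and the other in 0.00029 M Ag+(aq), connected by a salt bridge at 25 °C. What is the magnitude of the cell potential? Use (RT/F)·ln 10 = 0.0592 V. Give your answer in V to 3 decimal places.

0.232 V

For a concentration cell E°cell = 0, since both electrodes use the same couple.
The compartment with the higher Ag+(aq) concentration (2.4 M) acts as the cathode; ions are reduced there and produced at the dilute (0.00029 M) anode.
With n = 1, Ecell = −(0.0592/1)·log([dilute]/[conc]) = −(0.0592/1)·log(0.00029/2.4) = +0.232 V.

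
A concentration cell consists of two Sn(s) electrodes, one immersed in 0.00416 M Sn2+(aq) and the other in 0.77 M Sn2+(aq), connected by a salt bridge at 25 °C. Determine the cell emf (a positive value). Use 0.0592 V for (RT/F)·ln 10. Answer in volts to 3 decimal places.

For a concentration cell E°cell = 0, since both electrodes use the same couple.
The compartment with the higher Sn2+(aq) concentration (0.77 M) acts as the cathode; ions are reduced there and produced at the dilute (0.00416 M) anode.
With n = 2, Ecell = −(0.0592/2)·log([dilute]/[conc]) = −(0.0592/2)·log(0.00416/0.77) = +0.067 V.

0.067 V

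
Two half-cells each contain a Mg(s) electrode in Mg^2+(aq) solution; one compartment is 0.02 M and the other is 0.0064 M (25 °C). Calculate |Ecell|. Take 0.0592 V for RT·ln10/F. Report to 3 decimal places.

For a concentration cell E°cell = 0, since both electrodes use the same couple.
The compartment with the higher Mg^2+(aq) concentration (0.02 M) acts as the cathode; ions are reduced there and produced at the dilute (0.0064 M) anode.
With n = 2, Ecell = −(0.0592/2)·log([dilute]/[conc]) = −(0.0592/2)·log(0.0064/0.02) = +0.015 V.

0.015 V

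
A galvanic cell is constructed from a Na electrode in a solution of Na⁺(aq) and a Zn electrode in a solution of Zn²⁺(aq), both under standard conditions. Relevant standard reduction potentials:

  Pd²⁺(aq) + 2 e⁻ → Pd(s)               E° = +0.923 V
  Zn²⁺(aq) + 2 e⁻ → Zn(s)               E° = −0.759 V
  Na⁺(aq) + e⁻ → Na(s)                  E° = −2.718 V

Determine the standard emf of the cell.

+1.959 V

The Zn²⁺/Zn couple has the higher E°, so Zn ion is reduced (cathode) and Na is oxidized (anode).
E°cell = E°(cathode) − E°(anode) = −0.759 − (−2.718) = +1.959 V.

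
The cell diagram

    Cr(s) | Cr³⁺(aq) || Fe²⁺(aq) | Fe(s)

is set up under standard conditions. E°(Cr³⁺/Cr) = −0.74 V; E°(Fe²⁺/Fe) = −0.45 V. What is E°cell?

+0.29 V

By convention the left-hand electrode in cell notation is the anode (oxidation) and the right-hand electrode is the cathode (reduction).
E°cell = E°(right) − E°(left) = −0.45 − (−0.74) = +0.29 V.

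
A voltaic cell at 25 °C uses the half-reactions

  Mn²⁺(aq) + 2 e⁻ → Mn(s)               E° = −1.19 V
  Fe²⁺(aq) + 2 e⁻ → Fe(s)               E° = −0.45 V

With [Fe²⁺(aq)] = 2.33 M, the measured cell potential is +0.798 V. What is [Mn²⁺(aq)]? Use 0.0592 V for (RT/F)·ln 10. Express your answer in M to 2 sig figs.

Fe²⁺/Fe is the cathode (higher E°); E°cell = −0.45 − (−1.19) = +0.74 V with n = 2.
Rearranging E = E° − (0.0592/n)·log Q gives log Q = 2(+0.74 − (+0.798))/0.0592 = −1.959.
The balanced reaction is Fe²⁺(aq) + Mn(s) → Fe(s) + Mn²⁺(aq), so Q = [Mn²⁺(aq)] / [Fe²⁺(aq)].
Isolating [Mn²⁺(aq)] in Q = 10^{−1.959} yields log [Mn²⁺(aq)] = −1.592, i.e. 0.026 M.

0.026 M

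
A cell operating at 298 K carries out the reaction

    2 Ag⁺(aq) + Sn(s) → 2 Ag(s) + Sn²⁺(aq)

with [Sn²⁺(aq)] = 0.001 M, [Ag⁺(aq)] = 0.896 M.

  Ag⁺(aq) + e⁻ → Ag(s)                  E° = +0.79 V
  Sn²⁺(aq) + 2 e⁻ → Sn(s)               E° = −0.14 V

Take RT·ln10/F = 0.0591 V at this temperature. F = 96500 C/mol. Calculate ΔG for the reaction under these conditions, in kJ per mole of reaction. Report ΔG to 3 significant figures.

−196 kJ/mol

The standard cell potential is +0.79 − (−0.14) = +0.93 V, with n = 2 electrons in the balanced equation.
Q = [Sn²⁺(aq)] / [Ag⁺(aq)]^2 = 0.00125, so log Q = −2.905 and E = +0.93 − (0.0591/2)(−2.905) = +1.0158 V.
Finally ΔG = −nFE = −(2)(96500 C/mol)(+1.0158 V) = −196 kJ/mol.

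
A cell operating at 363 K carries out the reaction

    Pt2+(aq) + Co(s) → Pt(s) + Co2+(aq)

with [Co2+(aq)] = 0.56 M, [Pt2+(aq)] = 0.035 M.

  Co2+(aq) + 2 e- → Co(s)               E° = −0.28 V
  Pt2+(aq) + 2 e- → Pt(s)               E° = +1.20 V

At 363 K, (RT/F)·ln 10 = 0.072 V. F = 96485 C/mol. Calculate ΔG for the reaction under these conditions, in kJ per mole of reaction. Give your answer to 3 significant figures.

−277 kJ/mol

E°cell = +1.20 − (−0.28) = +1.48 V; the balanced reaction transfers n = 2 electrons.
Q = [Co2+(aq)] / [Pt2+(aq)] = 16, so log Q = 1.204 and E = +1.48 − (0.072/2)(1.204) = +1.4367 V.
ΔG = −nFE = −(2)(96485)(+1.4367) J/mol = −277 kJ/mol.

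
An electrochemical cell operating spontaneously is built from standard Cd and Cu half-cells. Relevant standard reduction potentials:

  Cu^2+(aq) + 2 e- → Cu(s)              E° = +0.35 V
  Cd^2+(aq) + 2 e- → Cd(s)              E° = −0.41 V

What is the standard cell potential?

+0.76 V

Of the two couples in this cell, the one with the more positive reduction potential is reduced at the cathode: here that is Cu²⁺/Cu (+0.35 V); Cd²⁺/Cd (−0.41 V) is the anode.
E°cell = E°(cathode) − E°(anode) = +0.35 − (−0.41) = +0.76 V.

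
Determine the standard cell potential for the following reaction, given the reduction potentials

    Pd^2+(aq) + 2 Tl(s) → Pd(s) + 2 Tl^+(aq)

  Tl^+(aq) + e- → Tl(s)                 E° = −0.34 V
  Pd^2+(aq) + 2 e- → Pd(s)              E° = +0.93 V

+1.27 V

Pd^2+(aq) gains electrons, so the Pd²⁺/Pd couple is the cathode; the Tl⁺/Tl couple is the anode.
E°cell = E°(cathode) − E°(anode) = +0.93 − (−0.34) = +1.27 V.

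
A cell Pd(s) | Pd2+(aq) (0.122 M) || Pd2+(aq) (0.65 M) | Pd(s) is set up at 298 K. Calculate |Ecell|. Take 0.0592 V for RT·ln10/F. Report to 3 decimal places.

For a concentration cell E°cell = 0, since both electrodes use the same couple.
The compartment with the higher Pd2+(aq) concentration (0.65 M) acts as the cathode; ions are reduced there and produced at the dilute (0.122 M) anode.
With n = 2, Ecell = −(0.0592/2)·log([dilute]/[conc]) = −(0.0592/2)·log(0.122/0.65) = +0.022 V.

0.022 V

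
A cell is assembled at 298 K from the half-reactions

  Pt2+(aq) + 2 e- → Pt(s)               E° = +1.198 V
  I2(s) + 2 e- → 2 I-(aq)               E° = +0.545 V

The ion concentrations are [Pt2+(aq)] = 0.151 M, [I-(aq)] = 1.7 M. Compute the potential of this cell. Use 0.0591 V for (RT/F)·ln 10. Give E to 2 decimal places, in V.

+0.64 V

Since E°(Pt²⁺/Pt) > E°(I₂/I⁻), Pt²⁺/Pt serves as the cathode.
The standard potential is +1.198 − (+0.545) = +0.653 V and the balanced reaction transfers n = 2 electrons.
The balanced reaction is Pt2+(aq) + 2 I-(aq) → Pt(s) + I2(s), so Q = 1 / ([Pt2+(aq)]·[I-(aq)]^2) = 2.29 and log Q = 0.360.
Applying E = E° − (RT ln10/nF)·log Q gives +0.653 − (0.0591/2)(0.360) = +0.64 V.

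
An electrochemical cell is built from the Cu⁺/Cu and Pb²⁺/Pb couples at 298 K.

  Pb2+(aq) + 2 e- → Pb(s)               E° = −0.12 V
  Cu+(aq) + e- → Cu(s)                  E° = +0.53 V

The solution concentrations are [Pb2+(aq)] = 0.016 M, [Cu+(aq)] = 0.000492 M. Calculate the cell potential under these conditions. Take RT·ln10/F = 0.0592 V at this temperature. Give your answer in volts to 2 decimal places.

+0.51 V

The Cu⁺/Cu couple has the more positive E°, so it is the cathode; Pb²⁺/Pb is the anode.
The standard potential is +0.53 − (−0.12) = +0.65 V and the balanced reaction transfers n = 2 electrons.
The balanced reaction is 2 Cu+(aq) + Pb(s) → 2 Cu(s) + Pb2+(aq), so Q = [Pb2+(aq)] / [Cu+(aq)]^2 = 6.61×10^4 and log Q = 4.820.
E = E° − (0.0592/n)·log Q = +0.65 − (0.0592/2)(4.820) = +0.51 V.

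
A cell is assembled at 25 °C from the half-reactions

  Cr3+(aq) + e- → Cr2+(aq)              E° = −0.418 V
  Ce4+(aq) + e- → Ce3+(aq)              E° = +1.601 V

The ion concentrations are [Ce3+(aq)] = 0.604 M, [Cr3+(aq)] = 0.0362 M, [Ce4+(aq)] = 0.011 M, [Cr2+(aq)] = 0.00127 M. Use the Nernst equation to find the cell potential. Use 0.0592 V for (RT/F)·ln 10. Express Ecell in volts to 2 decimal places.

+1.83 V

Ce⁴⁺/Ce³⁺ is reduced (cathode, E° = +1.601 V) and Cr³⁺/Cr²⁺ is oxidized (anode).
E°cell = E°cat − E°an = +1.601 − (−0.418) = +2.019 V; n = 1.
Balancing gives Ce4+(aq) + Cr2+(aq) → Ce3+(aq) + Cr3+(aq); hence Q = ([Ce3+(aq)]·[Cr3+(aq)]) / ([Ce4+(aq)]·[Cr2+(aq)]) = 1.57×10^3 (log Q = 3.195).
Applying E = E° − (RT ln10/nF)·log Q gives +2.019 − (0.0592/1)(3.195) = +1.83 V.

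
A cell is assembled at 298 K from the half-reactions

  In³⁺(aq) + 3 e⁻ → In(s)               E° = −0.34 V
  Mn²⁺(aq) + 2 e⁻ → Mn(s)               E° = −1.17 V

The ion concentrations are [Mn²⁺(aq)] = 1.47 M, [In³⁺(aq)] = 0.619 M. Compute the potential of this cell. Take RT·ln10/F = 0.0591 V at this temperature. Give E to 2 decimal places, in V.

+0.82 V

The In³⁺/In couple has the more positive E°, so it is the cathode; Mn²⁺/Mn is the anode.
E°cell = E°cat − E°an = −0.34 − (−1.17) = +0.83 V; n = 6.
The balanced reaction is 2 In³⁺(aq) + 3 Mn(s) → 2 In(s) + 3 Mn²⁺(aq), so Q = [Mn²⁺(aq)]^3 / [In³⁺(aq)]^2 = 8.29 and log Q = 0.919.
By the Nernst equation, E = +0.83 − (0.0591/6)·(0.919) = +0.82 V.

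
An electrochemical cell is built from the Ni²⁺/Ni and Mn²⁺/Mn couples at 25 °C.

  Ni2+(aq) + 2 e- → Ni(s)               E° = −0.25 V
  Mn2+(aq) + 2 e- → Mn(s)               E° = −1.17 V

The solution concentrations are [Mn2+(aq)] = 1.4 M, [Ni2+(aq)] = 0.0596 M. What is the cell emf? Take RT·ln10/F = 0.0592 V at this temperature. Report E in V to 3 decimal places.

+0.879 V

Since E°(Ni²⁺/Ni) > E°(Mn²⁺/Mn), Ni²⁺/Ni serves as the cathode.
E°cell = E°cat − E°an = −0.25 − (−1.17) = +0.92 V; n = 2.
For the overall reaction Ni2+(aq) + Mn(s) → Ni(s) + Mn2+(aq), Q = [Mn2+(aq)] / [Ni2+(aq)] = 23.5, giving log Q = 1.371.
Applying E = E° − (RT ln10/nF)·log Q gives +0.92 − (0.0592/2)(1.371) = +0.879 V.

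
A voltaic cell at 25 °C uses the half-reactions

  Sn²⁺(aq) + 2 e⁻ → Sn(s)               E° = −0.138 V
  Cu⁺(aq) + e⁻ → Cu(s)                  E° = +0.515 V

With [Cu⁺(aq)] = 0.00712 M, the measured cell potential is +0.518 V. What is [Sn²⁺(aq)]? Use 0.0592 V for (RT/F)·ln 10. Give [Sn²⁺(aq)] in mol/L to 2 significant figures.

Cu⁺/Cu is the cathode (higher E°); E°cell = +0.515 − (−0.138) = +0.653 V with n = 2.
Rearranging E = E° − (0.0592/n)·log Q gives log Q = 2(+0.653 − (+0.518))/0.0592 = 4.561.
For 2 Cu⁺(aq) + Sn(s) → 2 Cu(s) + Sn²⁺(aq), the reaction quotient is Q = [Sn²⁺(aq)] / [Cu⁺(aq)]^2.
Substituting the known concentrations and solving, log [Sn²⁺(aq)] = 0.266 and [Sn²⁺(aq)] = 1.8 M.

1.8 M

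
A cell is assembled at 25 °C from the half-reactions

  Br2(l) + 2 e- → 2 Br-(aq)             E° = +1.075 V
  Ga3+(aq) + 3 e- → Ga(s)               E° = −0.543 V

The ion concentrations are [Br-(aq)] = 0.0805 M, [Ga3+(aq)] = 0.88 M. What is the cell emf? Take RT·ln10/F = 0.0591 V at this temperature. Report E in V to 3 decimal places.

+1.684 V

Since E°(Br₂/Br⁻) > E°(Ga³⁺/Ga), Br₂/Br⁻ serves as the cathode.
E°cell = +1.075 − (−0.543) = +1.618 V, with n = 6 electrons transferred.
The balanced reaction is 3 Br2(l) + 2 Ga(s) → 6 Br-(aq) + 2 Ga3+(aq), so Q = [Br-(aq)]^6·[Ga3+(aq)]^2 = 2.11×10^−7 and log Q = −6.676.
E = E° − (0.0591/n)·log Q = +1.618 − (0.0591/6)(−6.676) = +1.684 V.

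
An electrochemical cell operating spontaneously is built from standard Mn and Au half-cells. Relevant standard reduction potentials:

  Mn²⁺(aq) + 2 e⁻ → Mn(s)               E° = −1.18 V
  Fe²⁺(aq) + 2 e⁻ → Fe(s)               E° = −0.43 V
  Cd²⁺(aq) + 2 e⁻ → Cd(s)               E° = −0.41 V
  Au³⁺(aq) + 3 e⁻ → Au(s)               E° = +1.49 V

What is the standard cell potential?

Of the two couples in this cell, the one with the more positive reduction potential is reduced at the cathode: here that is Au³⁺/Au (+1.49 V); Mn²⁺/Mn (−1.18 V) is the anode.
E°cell = E°(cathode) − E°(anode) = +1.49 − (−1.18) = +2.67 V.

+2.67 V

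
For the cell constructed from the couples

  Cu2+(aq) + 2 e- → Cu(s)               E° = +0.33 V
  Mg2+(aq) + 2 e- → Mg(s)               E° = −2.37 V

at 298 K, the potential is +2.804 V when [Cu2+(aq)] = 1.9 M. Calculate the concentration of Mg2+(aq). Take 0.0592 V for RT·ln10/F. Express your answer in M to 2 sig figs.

0.00058 M

The Cu²⁺/Cu couple has the larger reduction potential, so it is the cathode: E°cell = +0.33 − (−2.37) = +2.70 V and n = 2.
From the Nernst equation, log Q = n(E° − E)/0.0592 = 2·(+2.70 − (+2.804))/0.0592 = −3.514.
For Cu2+(aq) + Mg(s) → Cu(s) + Mg2+(aq), the reaction quotient is Q = [Mg2+(aq)] / [Cu2+(aq)].
Isolating [Mg2+(aq)] in Q = 10^{−3.514} yields log [Mg2+(aq)] = −3.235, i.e. 0.00058 M.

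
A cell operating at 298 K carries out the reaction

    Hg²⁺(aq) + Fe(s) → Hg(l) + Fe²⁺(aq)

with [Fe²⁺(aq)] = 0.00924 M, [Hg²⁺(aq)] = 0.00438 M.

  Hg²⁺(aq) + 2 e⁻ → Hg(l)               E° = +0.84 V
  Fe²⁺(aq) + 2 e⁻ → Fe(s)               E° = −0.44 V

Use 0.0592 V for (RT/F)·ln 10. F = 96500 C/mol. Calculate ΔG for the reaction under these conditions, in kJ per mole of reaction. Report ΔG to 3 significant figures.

The standard cell potential is +0.84 − (−0.44) = +1.28 V, with n = 2 electrons in the balanced equation.
The reaction quotient is [Fe²⁺(aq)] / [Hg²⁺(aq)] = 2.11; by Nernst, E = +1.28 − (0.0592/2)(0.324) = +1.2704 V.
ΔG = −nFE = −(2)(96500)(+1.2704) J/mol = −245 kJ/mol.

−245 kJ/mol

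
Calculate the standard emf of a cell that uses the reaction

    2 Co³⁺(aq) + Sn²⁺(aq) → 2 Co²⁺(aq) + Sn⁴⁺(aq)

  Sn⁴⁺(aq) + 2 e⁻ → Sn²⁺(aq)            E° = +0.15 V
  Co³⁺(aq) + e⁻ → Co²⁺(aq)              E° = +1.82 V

Co³⁺(aq) gains electrons, so the Co³⁺/Co²⁺ couple is the cathode; the Sn⁴⁺/Sn²⁺ couple is the anode.
E°cell = E°(cathode) − E°(anode) = +1.82 − (+0.15) = +1.67 V.

+1.67 V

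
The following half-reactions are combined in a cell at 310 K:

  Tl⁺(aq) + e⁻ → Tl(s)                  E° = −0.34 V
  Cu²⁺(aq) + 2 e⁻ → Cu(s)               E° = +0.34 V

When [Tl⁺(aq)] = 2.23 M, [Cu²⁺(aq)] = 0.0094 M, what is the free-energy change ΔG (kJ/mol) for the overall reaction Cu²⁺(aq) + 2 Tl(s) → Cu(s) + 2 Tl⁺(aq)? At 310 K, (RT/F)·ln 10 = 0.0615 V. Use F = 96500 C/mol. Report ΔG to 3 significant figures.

E°cell = +0.34 − (−0.34) = +0.68 V; the balanced reaction transfers n = 2 electrons.
Here Q = [Tl⁺(aq)]^2 / [Cu²⁺(aq)] = 529 (log Q = 2.723), giving E = +0.68 − (0.0615/2)·(2.723) = +0.5963 V.
Finally ΔG = −nFE = −(2)(96500 C/mol)(+0.5963 V) = −115 kJ/mol.

−115 kJ/mol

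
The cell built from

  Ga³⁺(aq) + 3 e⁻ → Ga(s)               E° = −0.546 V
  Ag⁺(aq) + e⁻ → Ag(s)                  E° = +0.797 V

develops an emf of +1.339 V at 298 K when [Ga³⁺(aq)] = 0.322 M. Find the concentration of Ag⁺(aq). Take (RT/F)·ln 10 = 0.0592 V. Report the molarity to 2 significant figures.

0.59 M

With Ag⁺/Ag at the cathode and Ga³⁺/Ga at the anode, E°cell = +0.797 − (−0.546) = +1.343 V (n = 3).
From the Nernst equation, log Q = n(E° − E)/0.0592 = 3·(+1.343 − (+1.339))/0.0592 = 0.203.
The balanced reaction is 3 Ag⁺(aq) + Ga(s) → 3 Ag(s) + Ga³⁺(aq), so Q = [Ga³⁺(aq)] / [Ag⁺(aq)]^3.
Substituting the known concentrations and solving, log [Ag⁺(aq)] = −0.232 and [Ag⁺(aq)] = 0.59 M.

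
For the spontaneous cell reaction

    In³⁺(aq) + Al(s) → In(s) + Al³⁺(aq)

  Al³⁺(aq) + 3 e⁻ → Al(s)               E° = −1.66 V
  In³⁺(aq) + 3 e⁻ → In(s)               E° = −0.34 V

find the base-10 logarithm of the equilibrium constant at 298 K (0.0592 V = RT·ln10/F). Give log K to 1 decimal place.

log K = 66.9

The In³⁺/In couple is reduced (cathode); E°cell = −0.34 − (−1.66) = +1.32 V with n = 3.
At equilibrium E = 0, so log K = nE°cell / 0.0592 = (3)(+1.32) / 0.0592 = 66.9.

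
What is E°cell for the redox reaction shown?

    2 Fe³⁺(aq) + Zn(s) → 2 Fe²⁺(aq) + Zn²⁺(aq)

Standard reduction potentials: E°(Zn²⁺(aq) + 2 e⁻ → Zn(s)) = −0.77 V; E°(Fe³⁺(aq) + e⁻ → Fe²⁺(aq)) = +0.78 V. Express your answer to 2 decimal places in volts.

In the reaction as written, Fe³⁺(aq) is reduced (cathode) and Zn²⁺(aq) is produced by oxidation at the anode.
E°cell = E°(cathode) − E°(anode) = +0.78 − (−0.77) = +1.55 V.
The positive value indicates the reaction is spontaneous as written.

+1.55 V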